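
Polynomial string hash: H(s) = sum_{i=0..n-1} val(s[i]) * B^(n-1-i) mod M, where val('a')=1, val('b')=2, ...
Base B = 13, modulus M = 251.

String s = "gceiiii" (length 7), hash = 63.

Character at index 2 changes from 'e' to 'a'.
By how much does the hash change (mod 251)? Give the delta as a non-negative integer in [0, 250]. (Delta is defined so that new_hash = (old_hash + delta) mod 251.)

Answer: 212

Derivation:
Delta formula: (val(new) - val(old)) * B^(n-1-k) mod M
  val('a') - val('e') = 1 - 5 = -4
  B^(n-1-k) = 13^4 mod 251 = 198
  Delta = -4 * 198 mod 251 = 212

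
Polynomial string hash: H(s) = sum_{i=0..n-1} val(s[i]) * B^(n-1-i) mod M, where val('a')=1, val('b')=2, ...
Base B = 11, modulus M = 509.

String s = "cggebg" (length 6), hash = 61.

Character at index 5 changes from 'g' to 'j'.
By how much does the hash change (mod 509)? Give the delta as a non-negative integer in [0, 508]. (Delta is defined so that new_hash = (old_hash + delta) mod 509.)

Answer: 3

Derivation:
Delta formula: (val(new) - val(old)) * B^(n-1-k) mod M
  val('j') - val('g') = 10 - 7 = 3
  B^(n-1-k) = 11^0 mod 509 = 1
  Delta = 3 * 1 mod 509 = 3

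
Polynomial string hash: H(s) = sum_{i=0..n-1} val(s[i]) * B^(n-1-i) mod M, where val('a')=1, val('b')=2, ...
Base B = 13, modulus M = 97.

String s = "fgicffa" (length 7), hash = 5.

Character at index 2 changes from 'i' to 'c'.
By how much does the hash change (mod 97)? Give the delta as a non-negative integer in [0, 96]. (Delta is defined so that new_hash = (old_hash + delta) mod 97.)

Answer: 33

Derivation:
Delta formula: (val(new) - val(old)) * B^(n-1-k) mod M
  val('c') - val('i') = 3 - 9 = -6
  B^(n-1-k) = 13^4 mod 97 = 43
  Delta = -6 * 43 mod 97 = 33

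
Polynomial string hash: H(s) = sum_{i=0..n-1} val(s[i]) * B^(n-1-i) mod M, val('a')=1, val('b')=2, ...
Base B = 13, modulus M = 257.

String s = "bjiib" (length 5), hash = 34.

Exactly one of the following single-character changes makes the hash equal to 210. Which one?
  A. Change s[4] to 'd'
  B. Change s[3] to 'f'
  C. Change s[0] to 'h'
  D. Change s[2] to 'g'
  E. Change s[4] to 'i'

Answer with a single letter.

Option A: s[4]='b'->'d', delta=(4-2)*13^0 mod 257 = 2, hash=34+2 mod 257 = 36
Option B: s[3]='i'->'f', delta=(6-9)*13^1 mod 257 = 218, hash=34+218 mod 257 = 252
Option C: s[0]='b'->'h', delta=(8-2)*13^4 mod 257 = 204, hash=34+204 mod 257 = 238
Option D: s[2]='i'->'g', delta=(7-9)*13^2 mod 257 = 176, hash=34+176 mod 257 = 210 <-- target
Option E: s[4]='b'->'i', delta=(9-2)*13^0 mod 257 = 7, hash=34+7 mod 257 = 41

Answer: D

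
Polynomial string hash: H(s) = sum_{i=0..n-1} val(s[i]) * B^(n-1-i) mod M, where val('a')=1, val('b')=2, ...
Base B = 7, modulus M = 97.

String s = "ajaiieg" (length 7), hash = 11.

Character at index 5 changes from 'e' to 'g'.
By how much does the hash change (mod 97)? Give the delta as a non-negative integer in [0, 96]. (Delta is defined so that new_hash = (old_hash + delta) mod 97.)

Answer: 14

Derivation:
Delta formula: (val(new) - val(old)) * B^(n-1-k) mod M
  val('g') - val('e') = 7 - 5 = 2
  B^(n-1-k) = 7^1 mod 97 = 7
  Delta = 2 * 7 mod 97 = 14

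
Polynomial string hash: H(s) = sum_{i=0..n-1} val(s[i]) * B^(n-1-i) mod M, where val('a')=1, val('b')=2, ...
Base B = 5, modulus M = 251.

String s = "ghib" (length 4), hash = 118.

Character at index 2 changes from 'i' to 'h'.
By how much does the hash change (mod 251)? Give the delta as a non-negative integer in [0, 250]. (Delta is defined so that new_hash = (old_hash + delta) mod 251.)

Delta formula: (val(new) - val(old)) * B^(n-1-k) mod M
  val('h') - val('i') = 8 - 9 = -1
  B^(n-1-k) = 5^1 mod 251 = 5
  Delta = -1 * 5 mod 251 = 246

Answer: 246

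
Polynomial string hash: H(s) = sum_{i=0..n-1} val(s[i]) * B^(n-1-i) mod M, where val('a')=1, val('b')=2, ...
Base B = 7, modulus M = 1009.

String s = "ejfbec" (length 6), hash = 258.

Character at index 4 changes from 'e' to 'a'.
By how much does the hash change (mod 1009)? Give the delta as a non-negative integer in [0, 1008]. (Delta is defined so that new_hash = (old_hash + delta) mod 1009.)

Answer: 981

Derivation:
Delta formula: (val(new) - val(old)) * B^(n-1-k) mod M
  val('a') - val('e') = 1 - 5 = -4
  B^(n-1-k) = 7^1 mod 1009 = 7
  Delta = -4 * 7 mod 1009 = 981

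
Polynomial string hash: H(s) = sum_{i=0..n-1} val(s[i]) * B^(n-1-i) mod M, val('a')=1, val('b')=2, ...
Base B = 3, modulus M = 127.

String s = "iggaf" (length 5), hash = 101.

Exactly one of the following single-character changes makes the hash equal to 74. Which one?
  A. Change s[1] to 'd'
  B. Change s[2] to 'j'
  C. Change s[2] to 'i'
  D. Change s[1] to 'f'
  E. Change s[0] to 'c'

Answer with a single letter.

Option A: s[1]='g'->'d', delta=(4-7)*3^3 mod 127 = 46, hash=101+46 mod 127 = 20
Option B: s[2]='g'->'j', delta=(10-7)*3^2 mod 127 = 27, hash=101+27 mod 127 = 1
Option C: s[2]='g'->'i', delta=(9-7)*3^2 mod 127 = 18, hash=101+18 mod 127 = 119
Option D: s[1]='g'->'f', delta=(6-7)*3^3 mod 127 = 100, hash=101+100 mod 127 = 74 <-- target
Option E: s[0]='i'->'c', delta=(3-9)*3^4 mod 127 = 22, hash=101+22 mod 127 = 123

Answer: D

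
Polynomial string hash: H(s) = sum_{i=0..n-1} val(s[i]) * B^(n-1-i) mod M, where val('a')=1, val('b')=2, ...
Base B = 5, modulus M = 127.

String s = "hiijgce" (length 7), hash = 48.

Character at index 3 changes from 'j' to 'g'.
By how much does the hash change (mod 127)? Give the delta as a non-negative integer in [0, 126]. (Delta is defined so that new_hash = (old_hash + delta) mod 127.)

Delta formula: (val(new) - val(old)) * B^(n-1-k) mod M
  val('g') - val('j') = 7 - 10 = -3
  B^(n-1-k) = 5^3 mod 127 = 125
  Delta = -3 * 125 mod 127 = 6

Answer: 6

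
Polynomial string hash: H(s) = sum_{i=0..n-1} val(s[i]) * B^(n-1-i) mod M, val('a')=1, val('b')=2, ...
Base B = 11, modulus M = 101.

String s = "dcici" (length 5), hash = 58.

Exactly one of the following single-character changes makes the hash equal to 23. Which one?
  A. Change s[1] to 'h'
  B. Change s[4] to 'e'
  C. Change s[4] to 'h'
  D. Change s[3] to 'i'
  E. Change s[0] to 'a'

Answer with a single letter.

Answer: D

Derivation:
Option A: s[1]='c'->'h', delta=(8-3)*11^3 mod 101 = 90, hash=58+90 mod 101 = 47
Option B: s[4]='i'->'e', delta=(5-9)*11^0 mod 101 = 97, hash=58+97 mod 101 = 54
Option C: s[4]='i'->'h', delta=(8-9)*11^0 mod 101 = 100, hash=58+100 mod 101 = 57
Option D: s[3]='c'->'i', delta=(9-3)*11^1 mod 101 = 66, hash=58+66 mod 101 = 23 <-- target
Option E: s[0]='d'->'a', delta=(1-4)*11^4 mod 101 = 12, hash=58+12 mod 101 = 70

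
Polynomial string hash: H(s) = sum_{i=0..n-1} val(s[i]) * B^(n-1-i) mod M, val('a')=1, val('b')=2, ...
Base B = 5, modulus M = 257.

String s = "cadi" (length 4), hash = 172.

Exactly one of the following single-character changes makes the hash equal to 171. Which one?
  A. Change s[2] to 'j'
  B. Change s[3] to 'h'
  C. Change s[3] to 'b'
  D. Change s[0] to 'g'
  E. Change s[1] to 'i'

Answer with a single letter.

Option A: s[2]='d'->'j', delta=(10-4)*5^1 mod 257 = 30, hash=172+30 mod 257 = 202
Option B: s[3]='i'->'h', delta=(8-9)*5^0 mod 257 = 256, hash=172+256 mod 257 = 171 <-- target
Option C: s[3]='i'->'b', delta=(2-9)*5^0 mod 257 = 250, hash=172+250 mod 257 = 165
Option D: s[0]='c'->'g', delta=(7-3)*5^3 mod 257 = 243, hash=172+243 mod 257 = 158
Option E: s[1]='a'->'i', delta=(9-1)*5^2 mod 257 = 200, hash=172+200 mod 257 = 115

Answer: B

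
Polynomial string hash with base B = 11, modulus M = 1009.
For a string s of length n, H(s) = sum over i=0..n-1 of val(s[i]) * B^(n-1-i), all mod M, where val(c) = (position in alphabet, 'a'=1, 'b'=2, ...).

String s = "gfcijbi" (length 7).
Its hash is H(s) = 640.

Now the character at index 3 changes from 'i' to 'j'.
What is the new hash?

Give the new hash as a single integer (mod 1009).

val('i') = 9, val('j') = 10
Position k = 3, exponent = n-1-k = 3
B^3 mod M = 11^3 mod 1009 = 322
Delta = (10 - 9) * 322 mod 1009 = 322
New hash = (640 + 322) mod 1009 = 962

Answer: 962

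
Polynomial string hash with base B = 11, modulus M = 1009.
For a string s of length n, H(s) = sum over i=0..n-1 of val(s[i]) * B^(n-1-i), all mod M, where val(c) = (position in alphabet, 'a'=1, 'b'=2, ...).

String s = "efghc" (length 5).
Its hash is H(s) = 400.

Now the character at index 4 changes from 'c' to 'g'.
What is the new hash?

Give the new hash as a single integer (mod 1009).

Answer: 404

Derivation:
val('c') = 3, val('g') = 7
Position k = 4, exponent = n-1-k = 0
B^0 mod M = 11^0 mod 1009 = 1
Delta = (7 - 3) * 1 mod 1009 = 4
New hash = (400 + 4) mod 1009 = 404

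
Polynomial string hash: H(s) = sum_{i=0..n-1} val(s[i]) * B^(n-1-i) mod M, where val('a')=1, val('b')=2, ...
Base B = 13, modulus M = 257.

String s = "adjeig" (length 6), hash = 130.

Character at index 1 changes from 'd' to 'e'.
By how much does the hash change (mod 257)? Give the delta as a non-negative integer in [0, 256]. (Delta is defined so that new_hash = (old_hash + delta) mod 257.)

Delta formula: (val(new) - val(old)) * B^(n-1-k) mod M
  val('e') - val('d') = 5 - 4 = 1
  B^(n-1-k) = 13^4 mod 257 = 34
  Delta = 1 * 34 mod 257 = 34

Answer: 34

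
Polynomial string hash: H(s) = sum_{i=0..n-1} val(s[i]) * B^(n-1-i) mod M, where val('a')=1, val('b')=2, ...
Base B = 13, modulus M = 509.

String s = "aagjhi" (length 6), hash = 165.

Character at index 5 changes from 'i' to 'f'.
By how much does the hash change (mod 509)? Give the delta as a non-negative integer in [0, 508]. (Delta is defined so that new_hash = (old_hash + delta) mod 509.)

Answer: 506

Derivation:
Delta formula: (val(new) - val(old)) * B^(n-1-k) mod M
  val('f') - val('i') = 6 - 9 = -3
  B^(n-1-k) = 13^0 mod 509 = 1
  Delta = -3 * 1 mod 509 = 506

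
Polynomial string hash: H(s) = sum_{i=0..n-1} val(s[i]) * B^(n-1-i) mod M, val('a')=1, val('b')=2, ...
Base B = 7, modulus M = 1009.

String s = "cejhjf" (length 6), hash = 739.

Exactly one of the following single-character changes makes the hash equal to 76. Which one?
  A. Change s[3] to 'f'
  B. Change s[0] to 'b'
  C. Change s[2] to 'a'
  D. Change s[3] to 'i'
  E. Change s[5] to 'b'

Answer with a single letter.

Option A: s[3]='h'->'f', delta=(6-8)*7^2 mod 1009 = 911, hash=739+911 mod 1009 = 641
Option B: s[0]='c'->'b', delta=(2-3)*7^5 mod 1009 = 346, hash=739+346 mod 1009 = 76 <-- target
Option C: s[2]='j'->'a', delta=(1-10)*7^3 mod 1009 = 949, hash=739+949 mod 1009 = 679
Option D: s[3]='h'->'i', delta=(9-8)*7^2 mod 1009 = 49, hash=739+49 mod 1009 = 788
Option E: s[5]='f'->'b', delta=(2-6)*7^0 mod 1009 = 1005, hash=739+1005 mod 1009 = 735

Answer: B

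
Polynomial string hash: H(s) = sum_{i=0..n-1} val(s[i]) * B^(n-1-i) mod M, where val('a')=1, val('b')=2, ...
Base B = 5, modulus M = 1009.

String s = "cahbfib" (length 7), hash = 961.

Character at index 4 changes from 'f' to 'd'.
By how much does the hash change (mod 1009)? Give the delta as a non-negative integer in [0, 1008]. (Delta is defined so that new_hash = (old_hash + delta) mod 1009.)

Delta formula: (val(new) - val(old)) * B^(n-1-k) mod M
  val('d') - val('f') = 4 - 6 = -2
  B^(n-1-k) = 5^2 mod 1009 = 25
  Delta = -2 * 25 mod 1009 = 959

Answer: 959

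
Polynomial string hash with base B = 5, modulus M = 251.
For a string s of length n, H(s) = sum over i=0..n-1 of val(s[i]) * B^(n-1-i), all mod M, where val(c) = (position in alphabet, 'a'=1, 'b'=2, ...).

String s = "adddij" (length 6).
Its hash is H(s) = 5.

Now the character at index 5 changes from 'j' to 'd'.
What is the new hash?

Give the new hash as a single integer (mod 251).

val('j') = 10, val('d') = 4
Position k = 5, exponent = n-1-k = 0
B^0 mod M = 5^0 mod 251 = 1
Delta = (4 - 10) * 1 mod 251 = 245
New hash = (5 + 245) mod 251 = 250

Answer: 250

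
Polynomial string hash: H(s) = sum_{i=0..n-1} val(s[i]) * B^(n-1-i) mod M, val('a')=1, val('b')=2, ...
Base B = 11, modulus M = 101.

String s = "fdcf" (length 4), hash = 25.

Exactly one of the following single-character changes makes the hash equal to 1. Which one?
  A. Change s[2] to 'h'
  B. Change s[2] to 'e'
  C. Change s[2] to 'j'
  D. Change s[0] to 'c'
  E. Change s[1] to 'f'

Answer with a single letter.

Option A: s[2]='c'->'h', delta=(8-3)*11^1 mod 101 = 55, hash=25+55 mod 101 = 80
Option B: s[2]='c'->'e', delta=(5-3)*11^1 mod 101 = 22, hash=25+22 mod 101 = 47
Option C: s[2]='c'->'j', delta=(10-3)*11^1 mod 101 = 77, hash=25+77 mod 101 = 1 <-- target
Option D: s[0]='f'->'c', delta=(3-6)*11^3 mod 101 = 47, hash=25+47 mod 101 = 72
Option E: s[1]='d'->'f', delta=(6-4)*11^2 mod 101 = 40, hash=25+40 mod 101 = 65

Answer: C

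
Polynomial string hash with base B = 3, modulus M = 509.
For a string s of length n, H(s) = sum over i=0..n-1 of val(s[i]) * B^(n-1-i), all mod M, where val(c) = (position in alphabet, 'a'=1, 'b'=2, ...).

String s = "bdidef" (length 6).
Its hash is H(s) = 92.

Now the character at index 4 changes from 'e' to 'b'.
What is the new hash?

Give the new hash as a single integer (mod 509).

val('e') = 5, val('b') = 2
Position k = 4, exponent = n-1-k = 1
B^1 mod M = 3^1 mod 509 = 3
Delta = (2 - 5) * 3 mod 509 = 500
New hash = (92 + 500) mod 509 = 83

Answer: 83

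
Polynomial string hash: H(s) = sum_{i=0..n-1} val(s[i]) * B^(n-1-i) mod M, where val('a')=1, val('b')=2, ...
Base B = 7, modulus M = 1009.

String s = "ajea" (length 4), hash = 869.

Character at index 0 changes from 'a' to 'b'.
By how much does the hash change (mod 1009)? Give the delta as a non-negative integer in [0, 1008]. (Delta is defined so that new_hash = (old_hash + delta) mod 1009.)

Answer: 343

Derivation:
Delta formula: (val(new) - val(old)) * B^(n-1-k) mod M
  val('b') - val('a') = 2 - 1 = 1
  B^(n-1-k) = 7^3 mod 1009 = 343
  Delta = 1 * 343 mod 1009 = 343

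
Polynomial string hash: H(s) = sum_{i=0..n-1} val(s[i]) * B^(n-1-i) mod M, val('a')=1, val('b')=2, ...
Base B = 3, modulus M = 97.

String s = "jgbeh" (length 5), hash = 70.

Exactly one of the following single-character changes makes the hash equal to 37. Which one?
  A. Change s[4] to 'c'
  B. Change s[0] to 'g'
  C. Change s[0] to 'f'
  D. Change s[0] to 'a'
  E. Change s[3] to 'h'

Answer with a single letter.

Answer: C

Derivation:
Option A: s[4]='h'->'c', delta=(3-8)*3^0 mod 97 = 92, hash=70+92 mod 97 = 65
Option B: s[0]='j'->'g', delta=(7-10)*3^4 mod 97 = 48, hash=70+48 mod 97 = 21
Option C: s[0]='j'->'f', delta=(6-10)*3^4 mod 97 = 64, hash=70+64 mod 97 = 37 <-- target
Option D: s[0]='j'->'a', delta=(1-10)*3^4 mod 97 = 47, hash=70+47 mod 97 = 20
Option E: s[3]='e'->'h', delta=(8-5)*3^1 mod 97 = 9, hash=70+9 mod 97 = 79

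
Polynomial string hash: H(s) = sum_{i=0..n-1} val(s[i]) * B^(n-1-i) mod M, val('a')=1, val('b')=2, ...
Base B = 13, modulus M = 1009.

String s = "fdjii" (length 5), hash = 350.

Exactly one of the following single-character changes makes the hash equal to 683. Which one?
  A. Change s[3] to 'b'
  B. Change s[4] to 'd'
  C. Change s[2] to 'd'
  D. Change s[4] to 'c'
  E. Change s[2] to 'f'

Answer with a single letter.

Option A: s[3]='i'->'b', delta=(2-9)*13^1 mod 1009 = 918, hash=350+918 mod 1009 = 259
Option B: s[4]='i'->'d', delta=(4-9)*13^0 mod 1009 = 1004, hash=350+1004 mod 1009 = 345
Option C: s[2]='j'->'d', delta=(4-10)*13^2 mod 1009 = 1004, hash=350+1004 mod 1009 = 345
Option D: s[4]='i'->'c', delta=(3-9)*13^0 mod 1009 = 1003, hash=350+1003 mod 1009 = 344
Option E: s[2]='j'->'f', delta=(6-10)*13^2 mod 1009 = 333, hash=350+333 mod 1009 = 683 <-- target

Answer: E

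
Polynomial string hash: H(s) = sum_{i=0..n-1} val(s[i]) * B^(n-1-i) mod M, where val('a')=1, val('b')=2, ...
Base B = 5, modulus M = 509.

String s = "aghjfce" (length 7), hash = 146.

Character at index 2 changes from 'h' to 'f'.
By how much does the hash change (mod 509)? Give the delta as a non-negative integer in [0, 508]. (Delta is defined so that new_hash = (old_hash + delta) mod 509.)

Delta formula: (val(new) - val(old)) * B^(n-1-k) mod M
  val('f') - val('h') = 6 - 8 = -2
  B^(n-1-k) = 5^4 mod 509 = 116
  Delta = -2 * 116 mod 509 = 277

Answer: 277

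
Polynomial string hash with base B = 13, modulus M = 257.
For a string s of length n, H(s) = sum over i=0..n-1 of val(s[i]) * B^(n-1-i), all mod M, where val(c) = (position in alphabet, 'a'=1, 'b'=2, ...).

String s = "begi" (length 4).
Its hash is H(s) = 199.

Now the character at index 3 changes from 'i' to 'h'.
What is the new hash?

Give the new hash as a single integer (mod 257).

val('i') = 9, val('h') = 8
Position k = 3, exponent = n-1-k = 0
B^0 mod M = 13^0 mod 257 = 1
Delta = (8 - 9) * 1 mod 257 = 256
New hash = (199 + 256) mod 257 = 198

Answer: 198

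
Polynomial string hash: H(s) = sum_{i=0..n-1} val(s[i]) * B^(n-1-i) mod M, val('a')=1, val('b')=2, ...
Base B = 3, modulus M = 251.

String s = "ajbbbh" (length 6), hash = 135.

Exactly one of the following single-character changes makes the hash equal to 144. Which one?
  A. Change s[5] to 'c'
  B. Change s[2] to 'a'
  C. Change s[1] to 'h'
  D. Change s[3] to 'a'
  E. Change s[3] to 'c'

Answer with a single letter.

Answer: E

Derivation:
Option A: s[5]='h'->'c', delta=(3-8)*3^0 mod 251 = 246, hash=135+246 mod 251 = 130
Option B: s[2]='b'->'a', delta=(1-2)*3^3 mod 251 = 224, hash=135+224 mod 251 = 108
Option C: s[1]='j'->'h', delta=(8-10)*3^4 mod 251 = 89, hash=135+89 mod 251 = 224
Option D: s[3]='b'->'a', delta=(1-2)*3^2 mod 251 = 242, hash=135+242 mod 251 = 126
Option E: s[3]='b'->'c', delta=(3-2)*3^2 mod 251 = 9, hash=135+9 mod 251 = 144 <-- target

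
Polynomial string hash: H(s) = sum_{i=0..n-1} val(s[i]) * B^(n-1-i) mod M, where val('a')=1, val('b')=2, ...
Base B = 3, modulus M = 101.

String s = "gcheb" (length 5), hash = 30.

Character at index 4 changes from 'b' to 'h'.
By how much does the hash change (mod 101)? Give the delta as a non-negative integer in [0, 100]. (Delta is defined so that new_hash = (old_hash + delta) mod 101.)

Delta formula: (val(new) - val(old)) * B^(n-1-k) mod M
  val('h') - val('b') = 8 - 2 = 6
  B^(n-1-k) = 3^0 mod 101 = 1
  Delta = 6 * 1 mod 101 = 6

Answer: 6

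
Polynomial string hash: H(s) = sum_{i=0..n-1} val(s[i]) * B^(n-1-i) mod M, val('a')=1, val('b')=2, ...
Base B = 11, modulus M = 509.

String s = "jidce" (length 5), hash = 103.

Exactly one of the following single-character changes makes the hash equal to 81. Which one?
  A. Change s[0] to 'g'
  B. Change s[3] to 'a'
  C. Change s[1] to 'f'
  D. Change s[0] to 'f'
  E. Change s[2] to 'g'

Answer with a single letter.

Option A: s[0]='j'->'g', delta=(7-10)*11^4 mod 509 = 360, hash=103+360 mod 509 = 463
Option B: s[3]='c'->'a', delta=(1-3)*11^1 mod 509 = 487, hash=103+487 mod 509 = 81 <-- target
Option C: s[1]='i'->'f', delta=(6-9)*11^3 mod 509 = 79, hash=103+79 mod 509 = 182
Option D: s[0]='j'->'f', delta=(6-10)*11^4 mod 509 = 480, hash=103+480 mod 509 = 74
Option E: s[2]='d'->'g', delta=(7-4)*11^2 mod 509 = 363, hash=103+363 mod 509 = 466

Answer: B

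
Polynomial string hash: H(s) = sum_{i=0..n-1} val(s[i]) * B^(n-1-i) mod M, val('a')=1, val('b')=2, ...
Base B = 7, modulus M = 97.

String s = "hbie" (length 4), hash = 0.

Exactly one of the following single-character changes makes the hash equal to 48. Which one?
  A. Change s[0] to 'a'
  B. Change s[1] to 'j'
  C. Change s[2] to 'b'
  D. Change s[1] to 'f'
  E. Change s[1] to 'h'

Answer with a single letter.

Answer: C

Derivation:
Option A: s[0]='h'->'a', delta=(1-8)*7^3 mod 97 = 24, hash=0+24 mod 97 = 24
Option B: s[1]='b'->'j', delta=(10-2)*7^2 mod 97 = 4, hash=0+4 mod 97 = 4
Option C: s[2]='i'->'b', delta=(2-9)*7^1 mod 97 = 48, hash=0+48 mod 97 = 48 <-- target
Option D: s[1]='b'->'f', delta=(6-2)*7^2 mod 97 = 2, hash=0+2 mod 97 = 2
Option E: s[1]='b'->'h', delta=(8-2)*7^2 mod 97 = 3, hash=0+3 mod 97 = 3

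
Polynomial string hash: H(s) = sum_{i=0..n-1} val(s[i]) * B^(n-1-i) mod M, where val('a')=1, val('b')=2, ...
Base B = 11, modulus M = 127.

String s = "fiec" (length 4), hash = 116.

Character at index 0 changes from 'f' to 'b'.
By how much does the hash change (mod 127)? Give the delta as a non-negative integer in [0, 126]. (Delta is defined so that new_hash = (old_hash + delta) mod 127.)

Delta formula: (val(new) - val(old)) * B^(n-1-k) mod M
  val('b') - val('f') = 2 - 6 = -4
  B^(n-1-k) = 11^3 mod 127 = 61
  Delta = -4 * 61 mod 127 = 10

Answer: 10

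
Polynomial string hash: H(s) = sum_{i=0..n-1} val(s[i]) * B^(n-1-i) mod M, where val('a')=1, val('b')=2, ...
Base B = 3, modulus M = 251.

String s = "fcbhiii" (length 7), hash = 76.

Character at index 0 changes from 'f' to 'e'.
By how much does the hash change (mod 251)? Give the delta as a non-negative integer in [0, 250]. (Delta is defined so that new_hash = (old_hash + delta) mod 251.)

Delta formula: (val(new) - val(old)) * B^(n-1-k) mod M
  val('e') - val('f') = 5 - 6 = -1
  B^(n-1-k) = 3^6 mod 251 = 227
  Delta = -1 * 227 mod 251 = 24

Answer: 24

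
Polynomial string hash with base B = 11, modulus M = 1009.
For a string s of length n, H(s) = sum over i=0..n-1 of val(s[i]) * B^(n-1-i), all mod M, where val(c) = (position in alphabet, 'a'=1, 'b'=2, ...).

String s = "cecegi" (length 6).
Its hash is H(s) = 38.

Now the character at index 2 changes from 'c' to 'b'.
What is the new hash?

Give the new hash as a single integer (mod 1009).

val('c') = 3, val('b') = 2
Position k = 2, exponent = n-1-k = 3
B^3 mod M = 11^3 mod 1009 = 322
Delta = (2 - 3) * 322 mod 1009 = 687
New hash = (38 + 687) mod 1009 = 725

Answer: 725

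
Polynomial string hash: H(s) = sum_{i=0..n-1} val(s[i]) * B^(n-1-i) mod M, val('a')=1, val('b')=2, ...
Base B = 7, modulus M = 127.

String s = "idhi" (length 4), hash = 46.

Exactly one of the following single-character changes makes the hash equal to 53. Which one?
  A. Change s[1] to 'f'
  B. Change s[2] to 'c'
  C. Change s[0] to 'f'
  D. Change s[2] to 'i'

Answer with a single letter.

Option A: s[1]='d'->'f', delta=(6-4)*7^2 mod 127 = 98, hash=46+98 mod 127 = 17
Option B: s[2]='h'->'c', delta=(3-8)*7^1 mod 127 = 92, hash=46+92 mod 127 = 11
Option C: s[0]='i'->'f', delta=(6-9)*7^3 mod 127 = 114, hash=46+114 mod 127 = 33
Option D: s[2]='h'->'i', delta=(9-8)*7^1 mod 127 = 7, hash=46+7 mod 127 = 53 <-- target

Answer: D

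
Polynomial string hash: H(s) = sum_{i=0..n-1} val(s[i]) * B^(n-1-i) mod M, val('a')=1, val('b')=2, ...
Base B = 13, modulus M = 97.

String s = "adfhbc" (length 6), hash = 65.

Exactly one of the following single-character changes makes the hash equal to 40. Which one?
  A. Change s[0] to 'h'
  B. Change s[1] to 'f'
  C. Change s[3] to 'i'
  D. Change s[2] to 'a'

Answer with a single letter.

Option A: s[0]='a'->'h', delta=(8-1)*13^5 mod 97 = 33, hash=65+33 mod 97 = 1
Option B: s[1]='d'->'f', delta=(6-4)*13^4 mod 97 = 86, hash=65+86 mod 97 = 54
Option C: s[3]='h'->'i', delta=(9-8)*13^2 mod 97 = 72, hash=65+72 mod 97 = 40 <-- target
Option D: s[2]='f'->'a', delta=(1-6)*13^3 mod 97 = 73, hash=65+73 mod 97 = 41

Answer: C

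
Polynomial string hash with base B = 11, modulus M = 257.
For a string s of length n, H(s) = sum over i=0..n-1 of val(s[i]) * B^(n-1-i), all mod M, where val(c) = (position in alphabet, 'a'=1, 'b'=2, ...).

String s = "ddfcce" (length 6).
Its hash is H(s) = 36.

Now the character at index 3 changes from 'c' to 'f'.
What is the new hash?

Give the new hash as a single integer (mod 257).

val('c') = 3, val('f') = 6
Position k = 3, exponent = n-1-k = 2
B^2 mod M = 11^2 mod 257 = 121
Delta = (6 - 3) * 121 mod 257 = 106
New hash = (36 + 106) mod 257 = 142

Answer: 142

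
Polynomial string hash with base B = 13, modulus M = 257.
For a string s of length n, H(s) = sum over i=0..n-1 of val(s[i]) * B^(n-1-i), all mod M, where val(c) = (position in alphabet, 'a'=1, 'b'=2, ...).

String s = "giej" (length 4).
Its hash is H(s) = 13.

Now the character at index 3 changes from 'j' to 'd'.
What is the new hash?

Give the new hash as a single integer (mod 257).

Answer: 7

Derivation:
val('j') = 10, val('d') = 4
Position k = 3, exponent = n-1-k = 0
B^0 mod M = 13^0 mod 257 = 1
Delta = (4 - 10) * 1 mod 257 = 251
New hash = (13 + 251) mod 257 = 7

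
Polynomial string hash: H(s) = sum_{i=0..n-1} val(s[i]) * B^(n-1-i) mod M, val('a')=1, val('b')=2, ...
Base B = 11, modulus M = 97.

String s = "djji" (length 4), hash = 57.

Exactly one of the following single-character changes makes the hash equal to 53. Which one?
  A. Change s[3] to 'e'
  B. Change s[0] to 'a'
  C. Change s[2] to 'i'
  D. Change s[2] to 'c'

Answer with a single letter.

Answer: A

Derivation:
Option A: s[3]='i'->'e', delta=(5-9)*11^0 mod 97 = 93, hash=57+93 mod 97 = 53 <-- target
Option B: s[0]='d'->'a', delta=(1-4)*11^3 mod 97 = 81, hash=57+81 mod 97 = 41
Option C: s[2]='j'->'i', delta=(9-10)*11^1 mod 97 = 86, hash=57+86 mod 97 = 46
Option D: s[2]='j'->'c', delta=(3-10)*11^1 mod 97 = 20, hash=57+20 mod 97 = 77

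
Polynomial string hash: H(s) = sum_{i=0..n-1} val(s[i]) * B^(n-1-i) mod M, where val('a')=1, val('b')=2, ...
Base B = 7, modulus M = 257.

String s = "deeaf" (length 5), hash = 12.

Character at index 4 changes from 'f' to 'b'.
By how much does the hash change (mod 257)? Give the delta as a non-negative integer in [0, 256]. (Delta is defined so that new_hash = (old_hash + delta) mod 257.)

Delta formula: (val(new) - val(old)) * B^(n-1-k) mod M
  val('b') - val('f') = 2 - 6 = -4
  B^(n-1-k) = 7^0 mod 257 = 1
  Delta = -4 * 1 mod 257 = 253

Answer: 253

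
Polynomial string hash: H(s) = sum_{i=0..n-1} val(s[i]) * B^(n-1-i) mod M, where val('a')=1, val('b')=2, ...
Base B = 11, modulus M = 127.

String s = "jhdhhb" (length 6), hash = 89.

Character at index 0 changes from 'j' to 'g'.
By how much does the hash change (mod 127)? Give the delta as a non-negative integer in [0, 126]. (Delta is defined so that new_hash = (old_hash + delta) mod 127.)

Delta formula: (val(new) - val(old)) * B^(n-1-k) mod M
  val('g') - val('j') = 7 - 10 = -3
  B^(n-1-k) = 11^5 mod 127 = 15
  Delta = -3 * 15 mod 127 = 82

Answer: 82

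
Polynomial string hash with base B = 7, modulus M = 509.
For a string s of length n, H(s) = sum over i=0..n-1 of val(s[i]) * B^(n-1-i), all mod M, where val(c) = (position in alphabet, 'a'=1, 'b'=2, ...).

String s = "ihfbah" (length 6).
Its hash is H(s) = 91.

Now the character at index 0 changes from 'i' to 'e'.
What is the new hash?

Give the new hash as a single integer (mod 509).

val('i') = 9, val('e') = 5
Position k = 0, exponent = n-1-k = 5
B^5 mod M = 7^5 mod 509 = 10
Delta = (5 - 9) * 10 mod 509 = 469
New hash = (91 + 469) mod 509 = 51

Answer: 51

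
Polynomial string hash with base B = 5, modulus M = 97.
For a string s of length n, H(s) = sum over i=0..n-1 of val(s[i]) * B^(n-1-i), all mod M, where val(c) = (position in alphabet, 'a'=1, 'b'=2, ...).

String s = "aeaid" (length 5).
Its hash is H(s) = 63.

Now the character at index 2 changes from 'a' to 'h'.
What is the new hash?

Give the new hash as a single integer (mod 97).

Answer: 44

Derivation:
val('a') = 1, val('h') = 8
Position k = 2, exponent = n-1-k = 2
B^2 mod M = 5^2 mod 97 = 25
Delta = (8 - 1) * 25 mod 97 = 78
New hash = (63 + 78) mod 97 = 44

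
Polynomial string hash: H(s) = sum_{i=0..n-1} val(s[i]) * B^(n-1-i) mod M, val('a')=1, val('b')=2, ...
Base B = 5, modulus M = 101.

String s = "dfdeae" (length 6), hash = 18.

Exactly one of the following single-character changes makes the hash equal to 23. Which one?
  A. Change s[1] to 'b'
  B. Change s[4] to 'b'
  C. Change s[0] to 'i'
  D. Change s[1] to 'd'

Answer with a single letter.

Option A: s[1]='f'->'b', delta=(2-6)*5^4 mod 101 = 25, hash=18+25 mod 101 = 43
Option B: s[4]='a'->'b', delta=(2-1)*5^1 mod 101 = 5, hash=18+5 mod 101 = 23 <-- target
Option C: s[0]='d'->'i', delta=(9-4)*5^5 mod 101 = 71, hash=18+71 mod 101 = 89
Option D: s[1]='f'->'d', delta=(4-6)*5^4 mod 101 = 63, hash=18+63 mod 101 = 81

Answer: B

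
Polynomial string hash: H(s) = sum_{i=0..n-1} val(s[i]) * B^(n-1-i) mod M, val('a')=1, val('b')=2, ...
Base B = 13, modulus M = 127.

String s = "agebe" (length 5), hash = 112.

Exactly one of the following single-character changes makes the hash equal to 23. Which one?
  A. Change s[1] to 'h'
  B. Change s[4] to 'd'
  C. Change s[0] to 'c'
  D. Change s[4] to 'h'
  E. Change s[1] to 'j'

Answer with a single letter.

Option A: s[1]='g'->'h', delta=(8-7)*13^3 mod 127 = 38, hash=112+38 mod 127 = 23 <-- target
Option B: s[4]='e'->'d', delta=(4-5)*13^0 mod 127 = 126, hash=112+126 mod 127 = 111
Option C: s[0]='a'->'c', delta=(3-1)*13^4 mod 127 = 99, hash=112+99 mod 127 = 84
Option D: s[4]='e'->'h', delta=(8-5)*13^0 mod 127 = 3, hash=112+3 mod 127 = 115
Option E: s[1]='g'->'j', delta=(10-7)*13^3 mod 127 = 114, hash=112+114 mod 127 = 99

Answer: A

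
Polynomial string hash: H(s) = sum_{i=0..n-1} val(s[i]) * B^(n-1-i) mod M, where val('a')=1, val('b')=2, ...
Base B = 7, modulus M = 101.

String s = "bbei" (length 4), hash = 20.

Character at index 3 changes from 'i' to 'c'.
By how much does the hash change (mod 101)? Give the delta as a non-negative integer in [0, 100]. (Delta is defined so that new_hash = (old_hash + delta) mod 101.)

Delta formula: (val(new) - val(old)) * B^(n-1-k) mod M
  val('c') - val('i') = 3 - 9 = -6
  B^(n-1-k) = 7^0 mod 101 = 1
  Delta = -6 * 1 mod 101 = 95

Answer: 95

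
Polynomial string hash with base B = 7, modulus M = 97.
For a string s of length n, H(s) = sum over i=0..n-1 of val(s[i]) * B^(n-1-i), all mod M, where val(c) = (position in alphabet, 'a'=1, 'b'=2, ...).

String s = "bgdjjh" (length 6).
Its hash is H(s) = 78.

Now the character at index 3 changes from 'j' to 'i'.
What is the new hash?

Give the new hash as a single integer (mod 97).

Answer: 29

Derivation:
val('j') = 10, val('i') = 9
Position k = 3, exponent = n-1-k = 2
B^2 mod M = 7^2 mod 97 = 49
Delta = (9 - 10) * 49 mod 97 = 48
New hash = (78 + 48) mod 97 = 29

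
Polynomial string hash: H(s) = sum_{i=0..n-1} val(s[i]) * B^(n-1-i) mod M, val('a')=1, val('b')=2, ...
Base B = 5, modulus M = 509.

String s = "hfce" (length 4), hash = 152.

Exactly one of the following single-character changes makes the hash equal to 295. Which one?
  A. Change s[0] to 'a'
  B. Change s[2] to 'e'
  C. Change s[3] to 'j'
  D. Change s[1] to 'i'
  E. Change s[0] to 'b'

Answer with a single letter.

Option A: s[0]='h'->'a', delta=(1-8)*5^3 mod 509 = 143, hash=152+143 mod 509 = 295 <-- target
Option B: s[2]='c'->'e', delta=(5-3)*5^1 mod 509 = 10, hash=152+10 mod 509 = 162
Option C: s[3]='e'->'j', delta=(10-5)*5^0 mod 509 = 5, hash=152+5 mod 509 = 157
Option D: s[1]='f'->'i', delta=(9-6)*5^2 mod 509 = 75, hash=152+75 mod 509 = 227
Option E: s[0]='h'->'b', delta=(2-8)*5^3 mod 509 = 268, hash=152+268 mod 509 = 420

Answer: A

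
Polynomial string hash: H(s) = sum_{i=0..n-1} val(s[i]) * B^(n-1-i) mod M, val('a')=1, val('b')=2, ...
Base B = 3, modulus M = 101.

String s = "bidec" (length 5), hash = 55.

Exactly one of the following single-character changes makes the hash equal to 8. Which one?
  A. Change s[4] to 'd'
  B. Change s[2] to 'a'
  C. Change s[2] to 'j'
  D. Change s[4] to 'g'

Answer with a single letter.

Answer: C

Derivation:
Option A: s[4]='c'->'d', delta=(4-3)*3^0 mod 101 = 1, hash=55+1 mod 101 = 56
Option B: s[2]='d'->'a', delta=(1-4)*3^2 mod 101 = 74, hash=55+74 mod 101 = 28
Option C: s[2]='d'->'j', delta=(10-4)*3^2 mod 101 = 54, hash=55+54 mod 101 = 8 <-- target
Option D: s[4]='c'->'g', delta=(7-3)*3^0 mod 101 = 4, hash=55+4 mod 101 = 59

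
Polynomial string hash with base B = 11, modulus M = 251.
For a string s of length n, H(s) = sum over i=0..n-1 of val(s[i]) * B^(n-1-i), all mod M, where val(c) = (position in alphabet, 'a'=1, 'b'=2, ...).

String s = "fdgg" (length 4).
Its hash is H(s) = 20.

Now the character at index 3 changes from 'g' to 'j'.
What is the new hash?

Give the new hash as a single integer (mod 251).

Answer: 23

Derivation:
val('g') = 7, val('j') = 10
Position k = 3, exponent = n-1-k = 0
B^0 mod M = 11^0 mod 251 = 1
Delta = (10 - 7) * 1 mod 251 = 3
New hash = (20 + 3) mod 251 = 23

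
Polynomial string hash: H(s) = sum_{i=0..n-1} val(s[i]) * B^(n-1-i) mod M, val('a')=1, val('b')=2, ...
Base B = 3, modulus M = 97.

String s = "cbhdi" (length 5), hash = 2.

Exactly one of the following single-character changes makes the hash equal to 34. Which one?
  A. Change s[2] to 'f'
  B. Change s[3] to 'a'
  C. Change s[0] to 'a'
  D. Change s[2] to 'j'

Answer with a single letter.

Option A: s[2]='h'->'f', delta=(6-8)*3^2 mod 97 = 79, hash=2+79 mod 97 = 81
Option B: s[3]='d'->'a', delta=(1-4)*3^1 mod 97 = 88, hash=2+88 mod 97 = 90
Option C: s[0]='c'->'a', delta=(1-3)*3^4 mod 97 = 32, hash=2+32 mod 97 = 34 <-- target
Option D: s[2]='h'->'j', delta=(10-8)*3^2 mod 97 = 18, hash=2+18 mod 97 = 20

Answer: C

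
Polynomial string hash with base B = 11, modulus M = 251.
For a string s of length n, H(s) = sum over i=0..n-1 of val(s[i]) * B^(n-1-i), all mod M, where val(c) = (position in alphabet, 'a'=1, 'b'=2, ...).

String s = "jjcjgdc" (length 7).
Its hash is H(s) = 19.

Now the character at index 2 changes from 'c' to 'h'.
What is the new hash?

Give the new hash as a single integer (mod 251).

val('c') = 3, val('h') = 8
Position k = 2, exponent = n-1-k = 4
B^4 mod M = 11^4 mod 251 = 83
Delta = (8 - 3) * 83 mod 251 = 164
New hash = (19 + 164) mod 251 = 183

Answer: 183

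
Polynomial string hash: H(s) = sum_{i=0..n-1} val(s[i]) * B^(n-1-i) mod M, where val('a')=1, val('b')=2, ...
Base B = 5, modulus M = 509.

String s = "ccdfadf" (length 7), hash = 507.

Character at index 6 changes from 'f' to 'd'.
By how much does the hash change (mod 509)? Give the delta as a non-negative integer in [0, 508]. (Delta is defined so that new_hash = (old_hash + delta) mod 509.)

Answer: 507

Derivation:
Delta formula: (val(new) - val(old)) * B^(n-1-k) mod M
  val('d') - val('f') = 4 - 6 = -2
  B^(n-1-k) = 5^0 mod 509 = 1
  Delta = -2 * 1 mod 509 = 507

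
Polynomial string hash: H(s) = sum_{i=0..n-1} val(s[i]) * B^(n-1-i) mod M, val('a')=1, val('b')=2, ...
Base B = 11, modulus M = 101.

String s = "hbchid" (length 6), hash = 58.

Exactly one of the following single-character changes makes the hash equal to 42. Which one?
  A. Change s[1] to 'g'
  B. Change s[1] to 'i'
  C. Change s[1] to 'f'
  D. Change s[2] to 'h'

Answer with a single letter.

Answer: C

Derivation:
Option A: s[1]='b'->'g', delta=(7-2)*11^4 mod 101 = 81, hash=58+81 mod 101 = 38
Option B: s[1]='b'->'i', delta=(9-2)*11^4 mod 101 = 73, hash=58+73 mod 101 = 30
Option C: s[1]='b'->'f', delta=(6-2)*11^4 mod 101 = 85, hash=58+85 mod 101 = 42 <-- target
Option D: s[2]='c'->'h', delta=(8-3)*11^3 mod 101 = 90, hash=58+90 mod 101 = 47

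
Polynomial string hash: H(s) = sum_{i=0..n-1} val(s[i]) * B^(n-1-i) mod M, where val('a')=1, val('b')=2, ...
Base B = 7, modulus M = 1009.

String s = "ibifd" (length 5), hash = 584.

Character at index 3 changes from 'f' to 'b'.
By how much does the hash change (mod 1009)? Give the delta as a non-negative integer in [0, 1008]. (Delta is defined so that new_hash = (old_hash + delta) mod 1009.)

Delta formula: (val(new) - val(old)) * B^(n-1-k) mod M
  val('b') - val('f') = 2 - 6 = -4
  B^(n-1-k) = 7^1 mod 1009 = 7
  Delta = -4 * 7 mod 1009 = 981

Answer: 981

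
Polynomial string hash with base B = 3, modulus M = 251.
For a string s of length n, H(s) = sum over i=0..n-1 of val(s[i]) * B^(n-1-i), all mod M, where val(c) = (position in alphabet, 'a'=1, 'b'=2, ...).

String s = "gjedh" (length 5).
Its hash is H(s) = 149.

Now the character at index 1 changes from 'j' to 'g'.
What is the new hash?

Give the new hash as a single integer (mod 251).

val('j') = 10, val('g') = 7
Position k = 1, exponent = n-1-k = 3
B^3 mod M = 3^3 mod 251 = 27
Delta = (7 - 10) * 27 mod 251 = 170
New hash = (149 + 170) mod 251 = 68

Answer: 68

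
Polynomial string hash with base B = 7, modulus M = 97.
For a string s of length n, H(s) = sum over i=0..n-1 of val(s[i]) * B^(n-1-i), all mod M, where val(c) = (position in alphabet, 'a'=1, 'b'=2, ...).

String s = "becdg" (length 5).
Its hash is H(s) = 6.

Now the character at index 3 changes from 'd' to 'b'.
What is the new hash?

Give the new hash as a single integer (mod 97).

val('d') = 4, val('b') = 2
Position k = 3, exponent = n-1-k = 1
B^1 mod M = 7^1 mod 97 = 7
Delta = (2 - 4) * 7 mod 97 = 83
New hash = (6 + 83) mod 97 = 89

Answer: 89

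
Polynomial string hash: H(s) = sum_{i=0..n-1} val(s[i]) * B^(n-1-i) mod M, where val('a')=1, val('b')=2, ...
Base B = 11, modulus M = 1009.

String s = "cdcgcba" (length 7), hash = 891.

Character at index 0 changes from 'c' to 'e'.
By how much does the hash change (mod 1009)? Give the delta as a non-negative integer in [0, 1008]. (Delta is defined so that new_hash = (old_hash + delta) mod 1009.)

Answer: 523

Derivation:
Delta formula: (val(new) - val(old)) * B^(n-1-k) mod M
  val('e') - val('c') = 5 - 3 = 2
  B^(n-1-k) = 11^6 mod 1009 = 766
  Delta = 2 * 766 mod 1009 = 523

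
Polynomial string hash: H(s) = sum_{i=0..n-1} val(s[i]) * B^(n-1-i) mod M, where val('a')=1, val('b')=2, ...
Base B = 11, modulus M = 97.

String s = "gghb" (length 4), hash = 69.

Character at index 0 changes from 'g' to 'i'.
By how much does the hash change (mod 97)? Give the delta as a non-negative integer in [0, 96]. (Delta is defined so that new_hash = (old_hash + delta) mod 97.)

Answer: 43

Derivation:
Delta formula: (val(new) - val(old)) * B^(n-1-k) mod M
  val('i') - val('g') = 9 - 7 = 2
  B^(n-1-k) = 11^3 mod 97 = 70
  Delta = 2 * 70 mod 97 = 43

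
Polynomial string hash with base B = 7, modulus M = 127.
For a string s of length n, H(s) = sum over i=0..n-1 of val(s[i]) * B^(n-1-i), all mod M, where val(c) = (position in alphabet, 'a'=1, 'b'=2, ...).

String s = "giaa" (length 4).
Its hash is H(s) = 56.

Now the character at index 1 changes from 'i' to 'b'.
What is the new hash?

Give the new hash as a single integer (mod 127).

Answer: 94

Derivation:
val('i') = 9, val('b') = 2
Position k = 1, exponent = n-1-k = 2
B^2 mod M = 7^2 mod 127 = 49
Delta = (2 - 9) * 49 mod 127 = 38
New hash = (56 + 38) mod 127 = 94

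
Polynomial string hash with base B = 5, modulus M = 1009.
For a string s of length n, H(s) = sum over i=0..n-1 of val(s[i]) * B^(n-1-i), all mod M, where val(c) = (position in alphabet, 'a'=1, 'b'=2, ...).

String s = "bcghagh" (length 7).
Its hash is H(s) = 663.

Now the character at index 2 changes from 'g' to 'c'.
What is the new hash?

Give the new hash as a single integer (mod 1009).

val('g') = 7, val('c') = 3
Position k = 2, exponent = n-1-k = 4
B^4 mod M = 5^4 mod 1009 = 625
Delta = (3 - 7) * 625 mod 1009 = 527
New hash = (663 + 527) mod 1009 = 181

Answer: 181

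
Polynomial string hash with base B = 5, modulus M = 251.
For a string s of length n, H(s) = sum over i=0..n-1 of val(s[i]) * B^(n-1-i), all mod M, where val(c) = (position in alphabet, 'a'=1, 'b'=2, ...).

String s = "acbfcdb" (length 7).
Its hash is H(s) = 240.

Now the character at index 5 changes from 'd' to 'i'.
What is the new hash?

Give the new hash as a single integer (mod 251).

Answer: 14

Derivation:
val('d') = 4, val('i') = 9
Position k = 5, exponent = n-1-k = 1
B^1 mod M = 5^1 mod 251 = 5
Delta = (9 - 4) * 5 mod 251 = 25
New hash = (240 + 25) mod 251 = 14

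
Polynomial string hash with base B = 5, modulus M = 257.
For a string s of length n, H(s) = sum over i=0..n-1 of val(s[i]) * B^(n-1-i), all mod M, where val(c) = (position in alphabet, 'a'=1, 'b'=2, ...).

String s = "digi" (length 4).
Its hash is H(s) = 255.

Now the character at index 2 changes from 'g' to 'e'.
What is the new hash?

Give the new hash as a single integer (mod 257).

Answer: 245

Derivation:
val('g') = 7, val('e') = 5
Position k = 2, exponent = n-1-k = 1
B^1 mod M = 5^1 mod 257 = 5
Delta = (5 - 7) * 5 mod 257 = 247
New hash = (255 + 247) mod 257 = 245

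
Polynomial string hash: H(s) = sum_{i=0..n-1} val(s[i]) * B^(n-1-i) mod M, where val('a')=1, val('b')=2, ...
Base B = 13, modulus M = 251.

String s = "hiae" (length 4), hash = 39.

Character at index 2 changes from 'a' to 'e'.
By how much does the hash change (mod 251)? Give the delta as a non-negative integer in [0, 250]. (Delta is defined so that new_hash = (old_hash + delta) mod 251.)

Answer: 52

Derivation:
Delta formula: (val(new) - val(old)) * B^(n-1-k) mod M
  val('e') - val('a') = 5 - 1 = 4
  B^(n-1-k) = 13^1 mod 251 = 13
  Delta = 4 * 13 mod 251 = 52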